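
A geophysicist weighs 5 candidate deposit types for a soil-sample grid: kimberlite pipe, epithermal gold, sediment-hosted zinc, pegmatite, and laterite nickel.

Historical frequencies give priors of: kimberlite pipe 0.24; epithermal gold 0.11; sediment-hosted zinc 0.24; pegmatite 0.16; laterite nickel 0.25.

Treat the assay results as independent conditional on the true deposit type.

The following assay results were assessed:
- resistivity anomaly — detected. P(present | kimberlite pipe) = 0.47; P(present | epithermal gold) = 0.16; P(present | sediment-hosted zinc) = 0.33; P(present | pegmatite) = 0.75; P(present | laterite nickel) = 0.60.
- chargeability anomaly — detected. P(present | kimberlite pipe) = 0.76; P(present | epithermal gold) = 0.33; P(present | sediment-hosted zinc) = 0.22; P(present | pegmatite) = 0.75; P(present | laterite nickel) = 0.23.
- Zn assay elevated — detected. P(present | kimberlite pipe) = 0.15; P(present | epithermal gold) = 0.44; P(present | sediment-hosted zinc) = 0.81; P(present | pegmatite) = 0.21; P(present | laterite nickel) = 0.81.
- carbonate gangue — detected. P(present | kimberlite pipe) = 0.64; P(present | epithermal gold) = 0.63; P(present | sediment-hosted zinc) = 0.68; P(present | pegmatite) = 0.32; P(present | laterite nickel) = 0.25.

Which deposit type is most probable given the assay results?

sediment-hosted zinc

Multiply each prior by the joint likelihood of the assay result pattern:
  kimberlite pipe: 0.24 × 0.47 × 0.76 × 0.15 × 0.64 = 0.0082299
  epithermal gold: 0.11 × 0.16 × 0.33 × 0.44 × 0.63 = 0.00161
  sediment-hosted zinc: 0.24 × 0.33 × 0.22 × 0.81 × 0.68 = 0.0095971
  pegmatite: 0.16 × 0.75 × 0.75 × 0.21 × 0.32 = 0.006048
  laterite nickel: 0.25 × 0.60 × 0.23 × 0.81 × 0.25 = 0.0069863
Normalizing constant Z = 0.0082299 + 0.00161 + 0.0095971 + 0.006048 + 0.0069863 = 0.032471.
P(kimberlite pipe | evidence) ≈ 0.0082299 / 0.032471 ≈ 0.253
P(epithermal gold | evidence) ≈ 0.00161 / 0.032471 ≈ 0.050
P(sediment-hosted zinc | evidence) ≈ 0.0095971 / 0.032471 ≈ 0.296
P(pegmatite | evidence) ≈ 0.006048 / 0.032471 ≈ 0.186
P(laterite nickel | evidence) ≈ 0.0069863 / 0.032471 ≈ 0.215
The largest is 0.296, so sediment-hosted zinc is most probable.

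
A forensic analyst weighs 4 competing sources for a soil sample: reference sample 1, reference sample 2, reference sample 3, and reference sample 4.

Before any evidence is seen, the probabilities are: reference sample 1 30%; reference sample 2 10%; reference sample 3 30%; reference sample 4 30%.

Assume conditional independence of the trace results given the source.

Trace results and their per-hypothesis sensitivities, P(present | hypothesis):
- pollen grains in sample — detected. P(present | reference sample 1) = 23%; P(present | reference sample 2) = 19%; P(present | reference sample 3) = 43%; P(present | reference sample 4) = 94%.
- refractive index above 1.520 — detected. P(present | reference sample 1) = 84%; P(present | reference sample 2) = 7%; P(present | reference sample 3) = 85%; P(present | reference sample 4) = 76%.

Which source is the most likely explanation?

For each hypothesis, the unnormalized posterior weight is prior × product of the trace result likelihoods:
  reference sample 1: 0.30 × 0.23 × 0.84 = 0.05796
  reference sample 2: 0.10 × 0.19 × 0.07 = 0.00133
  reference sample 3: 0.30 × 0.43 × 0.85 = 0.10965
  reference sample 4: 0.30 × 0.94 × 0.76 = 0.21432
Normalizing constant Z = 0.05796 + 0.00133 + 0.10965 + 0.21432 = 0.38326.
P(reference sample 1 | evidence) ≈ 0.05796 / 0.38326 ≈ 0.151
P(reference sample 2 | evidence) ≈ 0.00133 / 0.38326 ≈ 0.003
P(reference sample 3 | evidence) ≈ 0.10965 / 0.38326 ≈ 0.286
P(reference sample 4 | evidence) ≈ 0.21432 / 0.38326 ≈ 0.559
The largest is 0.559, so reference sample 4 is most probable.

reference sample 4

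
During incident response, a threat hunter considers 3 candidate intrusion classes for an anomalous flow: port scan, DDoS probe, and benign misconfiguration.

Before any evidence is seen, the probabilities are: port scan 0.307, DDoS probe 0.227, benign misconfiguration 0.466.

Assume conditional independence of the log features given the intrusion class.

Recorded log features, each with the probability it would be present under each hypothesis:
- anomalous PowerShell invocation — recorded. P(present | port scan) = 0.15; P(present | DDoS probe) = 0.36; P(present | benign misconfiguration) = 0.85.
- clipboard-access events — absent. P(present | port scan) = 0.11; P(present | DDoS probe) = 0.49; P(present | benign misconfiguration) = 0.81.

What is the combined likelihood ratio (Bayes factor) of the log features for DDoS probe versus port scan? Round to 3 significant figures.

The Bayes factor is the ratio of the joint likelihoods of the log feature pattern under the two hypotheses (using 1 − P(present | H) for each absent log feature).
  DDoS probe: 0.36 × (1 − 0.49) = 0.1836
  port scan: 0.15 × (1 − 0.11) = 0.1335
Bayes factor = 0.1836 / 0.1335 ≈ 1.38

1.38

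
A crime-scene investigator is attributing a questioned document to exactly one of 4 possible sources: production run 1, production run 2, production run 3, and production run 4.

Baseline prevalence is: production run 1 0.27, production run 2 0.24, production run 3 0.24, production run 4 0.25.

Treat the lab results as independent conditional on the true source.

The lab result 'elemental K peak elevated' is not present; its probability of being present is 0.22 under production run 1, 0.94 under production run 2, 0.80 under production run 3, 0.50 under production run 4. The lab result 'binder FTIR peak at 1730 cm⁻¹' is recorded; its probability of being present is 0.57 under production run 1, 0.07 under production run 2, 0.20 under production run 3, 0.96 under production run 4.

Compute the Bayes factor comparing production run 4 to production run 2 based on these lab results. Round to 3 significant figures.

114

Take the product of per-lab result likelihoods under each hypothesis (using 1 − P(present | H) for each absent lab result), then divide.
  production run 4: (1 − 0.50) × 0.96 = 0.48
  production run 2: (1 − 0.94) × 0.07 = 0.0042
Bayes factor = 0.48 / 0.0042 ≈ 114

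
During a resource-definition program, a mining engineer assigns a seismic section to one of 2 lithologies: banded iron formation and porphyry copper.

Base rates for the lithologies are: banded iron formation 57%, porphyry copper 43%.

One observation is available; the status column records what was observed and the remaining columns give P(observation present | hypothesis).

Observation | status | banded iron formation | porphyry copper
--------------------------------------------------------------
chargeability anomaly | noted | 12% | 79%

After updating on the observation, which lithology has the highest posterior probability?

Multiply each prior by the likelihood of the observation:
  banded iron formation: 0.57 × 0.12 = 0.0684
  porphyry copper: 0.43 × 0.79 = 0.3397
The unnormalized weights sum to 0.4081.
P(banded iron formation | evidence) ≈ 0.0684 / 0.4081 ≈ 0.168
P(porphyry copper | evidence) ≈ 0.3397 / 0.4081 ≈ 0.832
The largest is 0.832, so porphyry copper is most probable.

porphyry copper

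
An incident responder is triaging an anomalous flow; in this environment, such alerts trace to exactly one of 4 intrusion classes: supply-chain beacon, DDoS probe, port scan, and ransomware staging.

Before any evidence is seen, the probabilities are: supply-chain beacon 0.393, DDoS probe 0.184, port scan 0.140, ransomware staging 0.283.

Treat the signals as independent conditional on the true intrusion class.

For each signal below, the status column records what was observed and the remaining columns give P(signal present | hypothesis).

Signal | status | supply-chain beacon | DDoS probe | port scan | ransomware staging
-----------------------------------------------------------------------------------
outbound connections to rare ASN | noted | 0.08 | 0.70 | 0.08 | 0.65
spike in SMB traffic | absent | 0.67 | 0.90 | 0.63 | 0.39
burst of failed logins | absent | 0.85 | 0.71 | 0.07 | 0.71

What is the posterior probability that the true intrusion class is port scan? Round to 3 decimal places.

For each hypothesis, the unnormalized posterior weight is prior × product of the signal likelihoods (using 1 − P(present | H) for each absent signal):
  supply-chain beacon: 0.393 × 0.08 × (1 − 0.67) × (1 − 0.85) = 0.0015563
  DDoS probe: 0.184 × 0.70 × (1 − 0.90) × (1 − 0.71) = 0.0037352
  port scan: 0.140 × 0.08 × (1 − 0.63) × (1 − 0.07) = 0.0038539
  ransomware staging: 0.283 × 0.65 × (1 − 0.39) × (1 − 0.71) = 0.032541
The unnormalized weights sum to 0.041686.
P(port scan | evidence) = 0.0038539 / 0.041686 ≈ 0.092.

0.092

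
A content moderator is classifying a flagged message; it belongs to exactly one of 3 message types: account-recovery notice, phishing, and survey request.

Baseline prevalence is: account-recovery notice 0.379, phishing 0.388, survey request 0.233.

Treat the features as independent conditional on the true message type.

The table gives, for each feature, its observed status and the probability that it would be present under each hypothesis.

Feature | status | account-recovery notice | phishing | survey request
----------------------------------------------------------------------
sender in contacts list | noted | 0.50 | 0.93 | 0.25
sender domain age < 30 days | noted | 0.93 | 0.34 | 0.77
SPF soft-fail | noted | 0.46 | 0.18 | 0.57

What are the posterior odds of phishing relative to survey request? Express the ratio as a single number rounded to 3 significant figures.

0.864

Posterior odds equal prior odds times the likelihood ratio; only the two competing hypotheses matter.
  phishing: 0.388 × 0.93 × 0.34 × 0.18 = 0.022083
  survey request: 0.233 × 0.25 × 0.77 × 0.57 = 0.025566
Odds(phishing : survey request) = 0.022083 / 0.025566 ≈ 0.864.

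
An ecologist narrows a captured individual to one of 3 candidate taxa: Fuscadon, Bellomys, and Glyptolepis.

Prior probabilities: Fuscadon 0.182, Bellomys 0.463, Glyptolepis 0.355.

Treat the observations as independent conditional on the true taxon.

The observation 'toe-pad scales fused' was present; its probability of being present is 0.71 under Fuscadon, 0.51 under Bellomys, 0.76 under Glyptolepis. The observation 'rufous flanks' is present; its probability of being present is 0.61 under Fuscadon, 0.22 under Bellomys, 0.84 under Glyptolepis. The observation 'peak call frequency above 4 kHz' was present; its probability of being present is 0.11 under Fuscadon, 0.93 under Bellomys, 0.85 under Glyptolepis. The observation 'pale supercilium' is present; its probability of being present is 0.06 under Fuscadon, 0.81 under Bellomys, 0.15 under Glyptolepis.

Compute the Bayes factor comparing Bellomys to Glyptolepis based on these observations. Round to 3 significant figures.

1.04

Joint likelihood of the evidence pattern under each hypothesis:
  Bellomys: 0.51 × 0.22 × 0.93 × 0.81 = 0.08452
  Glyptolepis: 0.76 × 0.84 × 0.85 × 0.15 = 0.081396
Bayes factor = 0.08452 / 0.081396 ≈ 1.04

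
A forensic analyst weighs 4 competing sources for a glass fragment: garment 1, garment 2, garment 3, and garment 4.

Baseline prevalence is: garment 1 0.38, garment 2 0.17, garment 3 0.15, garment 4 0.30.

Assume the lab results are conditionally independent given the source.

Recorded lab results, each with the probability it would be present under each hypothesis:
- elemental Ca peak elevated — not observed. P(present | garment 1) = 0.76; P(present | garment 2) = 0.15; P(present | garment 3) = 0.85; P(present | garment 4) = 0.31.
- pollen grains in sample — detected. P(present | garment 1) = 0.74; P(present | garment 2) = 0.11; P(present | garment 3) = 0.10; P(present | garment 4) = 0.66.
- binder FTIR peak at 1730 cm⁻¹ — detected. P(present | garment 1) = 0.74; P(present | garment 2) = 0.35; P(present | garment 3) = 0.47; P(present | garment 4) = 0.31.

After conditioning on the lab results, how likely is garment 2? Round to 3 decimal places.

For each hypothesis, the unnormalized posterior weight is prior × product of the lab result likelihoods (using 1 − P(present | H) for each absent lab result):
  garment 1: 0.38 × (1 − 0.76) × 0.74 × 0.74 = 0.049941
  garment 2: 0.17 × (1 − 0.15) × 0.11 × 0.35 = 0.0055633
  garment 3: 0.15 × (1 − 0.85) × 0.10 × 0.47 = 0.0010575
  garment 4: 0.30 × (1 − 0.31) × 0.66 × 0.31 = 0.042352
The unnormalized weights sum to 0.098914.
P(garment 2 | evidence) = 0.0055633 / 0.098914 ≈ 0.056.

0.056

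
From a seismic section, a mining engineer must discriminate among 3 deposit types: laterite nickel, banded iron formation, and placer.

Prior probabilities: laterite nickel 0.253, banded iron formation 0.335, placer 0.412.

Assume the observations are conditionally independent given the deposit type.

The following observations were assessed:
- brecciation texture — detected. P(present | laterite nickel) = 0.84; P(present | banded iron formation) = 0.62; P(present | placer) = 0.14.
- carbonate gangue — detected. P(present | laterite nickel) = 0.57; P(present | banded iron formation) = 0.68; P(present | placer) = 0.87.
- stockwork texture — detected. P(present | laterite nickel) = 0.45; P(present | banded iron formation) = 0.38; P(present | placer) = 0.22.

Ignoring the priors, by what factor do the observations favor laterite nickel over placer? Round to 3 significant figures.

8.04

Take the product of per-observation likelihoods under each hypothesis, then divide.
  laterite nickel: 0.84 × 0.57 × 0.45 = 0.21546
  placer: 0.14 × 0.87 × 0.22 = 0.026796
Bayes factor = 0.21546 / 0.026796 ≈ 8.04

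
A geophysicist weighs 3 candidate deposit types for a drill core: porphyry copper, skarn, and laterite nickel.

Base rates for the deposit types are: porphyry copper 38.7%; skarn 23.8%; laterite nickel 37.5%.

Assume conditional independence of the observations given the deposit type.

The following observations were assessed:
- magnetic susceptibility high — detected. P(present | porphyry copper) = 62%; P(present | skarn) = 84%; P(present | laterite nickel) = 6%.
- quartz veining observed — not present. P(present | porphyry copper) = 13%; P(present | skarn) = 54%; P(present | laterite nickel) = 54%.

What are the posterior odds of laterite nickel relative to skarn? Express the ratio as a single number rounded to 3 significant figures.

0.113

Unnormalized posterior weight (prior times the observation likelihoods) for each of the two hypotheses (using 1 − P(present | H) for each absent observation):
  laterite nickel: 0.375 × 0.06 × (1 − 0.54) = 0.01035
  skarn: 0.238 × 0.84 × (1 − 0.54) = 0.091963
Posterior odds = 0.01035 / 0.091963 ≈ 0.113.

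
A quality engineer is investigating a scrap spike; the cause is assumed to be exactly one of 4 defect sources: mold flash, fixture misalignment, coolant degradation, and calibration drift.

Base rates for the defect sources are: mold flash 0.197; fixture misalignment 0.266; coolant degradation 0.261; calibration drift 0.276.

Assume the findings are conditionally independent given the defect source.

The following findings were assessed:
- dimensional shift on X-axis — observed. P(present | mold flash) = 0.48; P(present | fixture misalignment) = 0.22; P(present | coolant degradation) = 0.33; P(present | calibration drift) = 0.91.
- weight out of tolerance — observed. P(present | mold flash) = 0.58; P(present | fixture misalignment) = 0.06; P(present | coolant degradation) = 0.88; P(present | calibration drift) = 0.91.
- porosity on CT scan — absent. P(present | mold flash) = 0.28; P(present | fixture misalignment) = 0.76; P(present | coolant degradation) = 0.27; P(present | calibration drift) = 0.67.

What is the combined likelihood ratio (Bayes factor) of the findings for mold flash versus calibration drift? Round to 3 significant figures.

0.734

Take the product of per-finding likelihoods under each hypothesis (using 1 − P(present | H) for each absent finding), then divide.
  mold flash: 0.48 × 0.58 × (1 − 0.28) = 0.20045
  calibration drift: 0.91 × 0.91 × (1 − 0.67) = 0.27327
Bayes factor = 0.20045 / 0.27327 ≈ 0.734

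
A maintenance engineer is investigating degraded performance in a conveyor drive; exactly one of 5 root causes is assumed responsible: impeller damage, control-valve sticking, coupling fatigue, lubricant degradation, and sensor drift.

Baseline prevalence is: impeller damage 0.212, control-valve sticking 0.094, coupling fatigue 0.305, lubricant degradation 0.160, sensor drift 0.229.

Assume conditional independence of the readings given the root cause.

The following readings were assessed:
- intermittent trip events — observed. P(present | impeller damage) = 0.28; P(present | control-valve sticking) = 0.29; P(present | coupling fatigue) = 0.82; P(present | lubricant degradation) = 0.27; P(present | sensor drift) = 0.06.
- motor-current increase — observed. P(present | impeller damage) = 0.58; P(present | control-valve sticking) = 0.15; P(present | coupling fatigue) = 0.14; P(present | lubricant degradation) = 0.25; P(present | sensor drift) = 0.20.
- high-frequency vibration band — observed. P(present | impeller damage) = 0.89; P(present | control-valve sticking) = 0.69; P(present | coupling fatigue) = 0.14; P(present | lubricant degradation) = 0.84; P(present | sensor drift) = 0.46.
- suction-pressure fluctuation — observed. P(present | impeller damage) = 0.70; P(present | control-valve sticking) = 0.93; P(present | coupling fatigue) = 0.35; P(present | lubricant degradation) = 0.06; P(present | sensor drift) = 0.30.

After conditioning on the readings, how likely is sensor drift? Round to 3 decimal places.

0.014

By Bayes' rule with conditional independence, the unnormalized weight for each hypothesis is prior × ∏ likelihoods:
  impeller damage: 0.212 × 0.28 × 0.58 × 0.89 × 0.70 = 0.021449
  control-valve sticking: 0.094 × 0.29 × 0.15 × 0.69 × 0.93 = 0.0026239
  coupling fatigue: 0.305 × 0.82 × 0.14 × 0.14 × 0.35 = 0.0017157
  lubricant degradation: 0.160 × 0.27 × 0.25 × 0.84 × 0.06 = 0.00054432
  sensor drift: 0.229 × 0.06 × 0.20 × 0.46 × 0.30 = 0.00037922
The unnormalized weights sum to 0.026712.
P(sensor drift | evidence) = 0.00037922 / 0.026712 ≈ 0.014.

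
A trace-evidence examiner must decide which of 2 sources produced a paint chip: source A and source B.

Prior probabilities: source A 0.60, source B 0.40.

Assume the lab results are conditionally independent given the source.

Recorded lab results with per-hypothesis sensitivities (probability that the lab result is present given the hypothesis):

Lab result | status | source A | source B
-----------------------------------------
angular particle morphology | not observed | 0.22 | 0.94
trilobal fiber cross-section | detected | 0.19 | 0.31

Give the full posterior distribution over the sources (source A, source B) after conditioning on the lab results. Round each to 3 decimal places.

0.923, 0.077

For each hypothesis, the unnormalized posterior weight is prior × product of the lab result likelihoods (using 1 − P(present | H) for each absent lab result):
  source A: 0.60 × (1 − 0.22) × 0.19 = 0.08892
  source B: 0.40 × (1 − 0.94) × 0.31 = 0.00744
Marginal likelihood of the evidence = 0.09636.
P(source A | evidence) = 0.08892 / 0.09636 ≈ 0.923
P(source B | evidence) = 0.00744 / 0.09636 ≈ 0.077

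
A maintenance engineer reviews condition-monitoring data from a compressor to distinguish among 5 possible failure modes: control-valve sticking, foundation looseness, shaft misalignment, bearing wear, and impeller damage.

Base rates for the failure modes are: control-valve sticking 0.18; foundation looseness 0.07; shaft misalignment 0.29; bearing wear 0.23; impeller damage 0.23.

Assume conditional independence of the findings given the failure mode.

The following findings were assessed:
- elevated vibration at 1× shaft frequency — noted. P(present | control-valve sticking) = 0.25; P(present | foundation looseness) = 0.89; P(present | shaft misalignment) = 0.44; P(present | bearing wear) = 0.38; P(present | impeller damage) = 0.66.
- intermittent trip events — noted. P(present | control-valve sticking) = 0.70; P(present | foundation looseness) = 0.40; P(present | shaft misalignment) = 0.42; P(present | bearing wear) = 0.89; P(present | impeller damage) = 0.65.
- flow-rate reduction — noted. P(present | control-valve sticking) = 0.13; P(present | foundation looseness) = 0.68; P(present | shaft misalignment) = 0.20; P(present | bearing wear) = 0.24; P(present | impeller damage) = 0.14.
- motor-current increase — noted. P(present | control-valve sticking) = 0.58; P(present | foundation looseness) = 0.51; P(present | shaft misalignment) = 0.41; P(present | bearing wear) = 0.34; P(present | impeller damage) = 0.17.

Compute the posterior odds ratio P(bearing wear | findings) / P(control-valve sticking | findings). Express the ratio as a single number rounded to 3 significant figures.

2.67

Unnormalized posterior weight (prior times the finding likelihoods) for each of the two hypotheses:
  bearing wear: 0.23 × 0.38 × 0.89 × 0.24 × 0.34 = 0.0063473
  control-valve sticking: 0.18 × 0.25 × 0.70 × 0.13 × 0.58 = 0.0023751
Odds(bearing wear : control-valve sticking) = 0.0063473 / 0.0023751 ≈ 2.67.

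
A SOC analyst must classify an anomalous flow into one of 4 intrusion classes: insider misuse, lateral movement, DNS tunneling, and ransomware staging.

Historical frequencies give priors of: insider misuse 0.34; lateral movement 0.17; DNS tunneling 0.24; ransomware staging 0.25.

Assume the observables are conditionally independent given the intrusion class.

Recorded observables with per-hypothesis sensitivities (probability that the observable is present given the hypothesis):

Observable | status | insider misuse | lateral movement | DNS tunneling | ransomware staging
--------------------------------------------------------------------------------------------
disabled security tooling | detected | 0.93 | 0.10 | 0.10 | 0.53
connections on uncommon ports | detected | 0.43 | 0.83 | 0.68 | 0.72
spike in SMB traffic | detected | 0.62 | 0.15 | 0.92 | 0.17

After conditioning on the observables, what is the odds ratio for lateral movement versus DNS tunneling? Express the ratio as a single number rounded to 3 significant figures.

0.141

Unnormalized posterior weight (prior times the observable likelihoods) for each of the two hypotheses:
  lateral movement: 0.17 × 0.10 × 0.83 × 0.15 = 0.0021165
  DNS tunneling: 0.24 × 0.10 × 0.68 × 0.92 = 0.015014
Posterior odds = 0.0021165 / 0.015014 ≈ 0.141.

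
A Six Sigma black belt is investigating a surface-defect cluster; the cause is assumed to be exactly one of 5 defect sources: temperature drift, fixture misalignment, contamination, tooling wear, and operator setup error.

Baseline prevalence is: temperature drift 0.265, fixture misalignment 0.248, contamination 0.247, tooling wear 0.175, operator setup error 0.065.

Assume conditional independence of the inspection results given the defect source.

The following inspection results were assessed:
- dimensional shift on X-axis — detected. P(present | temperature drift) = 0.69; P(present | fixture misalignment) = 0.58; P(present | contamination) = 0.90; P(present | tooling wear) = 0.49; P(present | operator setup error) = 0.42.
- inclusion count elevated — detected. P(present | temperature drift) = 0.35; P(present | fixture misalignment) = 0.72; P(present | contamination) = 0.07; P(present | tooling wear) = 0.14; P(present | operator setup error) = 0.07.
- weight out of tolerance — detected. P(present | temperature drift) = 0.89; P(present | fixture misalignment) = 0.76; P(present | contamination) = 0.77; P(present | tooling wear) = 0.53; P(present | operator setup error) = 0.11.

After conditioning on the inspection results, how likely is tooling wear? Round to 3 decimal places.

0.041

By Bayes' rule with conditional independence, the unnormalized weight for each hypothesis is prior × ∏ likelihoods:
  temperature drift: 0.265 × 0.69 × 0.35 × 0.89 = 0.056958
  fixture misalignment: 0.248 × 0.58 × 0.72 × 0.76 = 0.078709
  contamination: 0.247 × 0.90 × 0.07 × 0.77 = 0.011982
  tooling wear: 0.175 × 0.49 × 0.14 × 0.53 = 0.0063627
  operator setup error: 0.065 × 0.42 × 0.07 × 0.11 = 0.00021021
Normalizing constant Z = 0.056958 + 0.078709 + 0.011982 + 0.0063627 + 0.00021021 = 0.15422.
P(tooling wear | evidence) = 0.0063627 / 0.15422 ≈ 0.041.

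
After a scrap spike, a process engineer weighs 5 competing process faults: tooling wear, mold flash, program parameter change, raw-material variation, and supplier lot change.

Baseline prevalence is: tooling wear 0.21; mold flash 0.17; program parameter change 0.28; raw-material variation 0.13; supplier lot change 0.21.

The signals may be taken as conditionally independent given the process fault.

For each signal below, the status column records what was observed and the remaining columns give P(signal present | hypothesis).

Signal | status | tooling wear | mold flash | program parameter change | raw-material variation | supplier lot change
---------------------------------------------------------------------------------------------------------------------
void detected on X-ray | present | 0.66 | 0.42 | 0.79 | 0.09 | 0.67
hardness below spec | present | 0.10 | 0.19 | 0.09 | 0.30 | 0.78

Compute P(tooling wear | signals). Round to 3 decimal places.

For each hypothesis, the unnormalized posterior weight is prior × product of the signal likelihoods:
  tooling wear: 0.21 × 0.66 × 0.10 = 0.01386
  mold flash: 0.17 × 0.42 × 0.19 = 0.013566
  program parameter change: 0.28 × 0.79 × 0.09 = 0.019908
  raw-material variation: 0.13 × 0.09 × 0.30 = 0.00351
  supplier lot change: 0.21 × 0.67 × 0.78 = 0.10975
Marginal likelihood of the evidence = 0.16059.
P(tooling wear | evidence) = 0.01386 / 0.16059 ≈ 0.086.

0.086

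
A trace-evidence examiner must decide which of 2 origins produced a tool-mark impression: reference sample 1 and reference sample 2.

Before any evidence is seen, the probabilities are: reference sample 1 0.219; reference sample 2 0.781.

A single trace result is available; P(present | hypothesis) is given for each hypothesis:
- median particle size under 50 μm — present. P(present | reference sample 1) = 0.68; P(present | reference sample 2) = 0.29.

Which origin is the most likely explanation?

reference sample 2

By Bayes' rule, the unnormalized weight for each hypothesis is prior × likelihood:
  reference sample 1: 0.219 × 0.68 = 0.14892
  reference sample 2: 0.781 × 0.29 = 0.22649
Marginal likelihood of the evidence = 0.37541.
P(reference sample 1 | evidence) ≈ 0.14892 / 0.37541 ≈ 0.397
P(reference sample 2 | evidence) ≈ 0.22649 / 0.37541 ≈ 0.603
The largest is 0.603, so reference sample 2 is most probable.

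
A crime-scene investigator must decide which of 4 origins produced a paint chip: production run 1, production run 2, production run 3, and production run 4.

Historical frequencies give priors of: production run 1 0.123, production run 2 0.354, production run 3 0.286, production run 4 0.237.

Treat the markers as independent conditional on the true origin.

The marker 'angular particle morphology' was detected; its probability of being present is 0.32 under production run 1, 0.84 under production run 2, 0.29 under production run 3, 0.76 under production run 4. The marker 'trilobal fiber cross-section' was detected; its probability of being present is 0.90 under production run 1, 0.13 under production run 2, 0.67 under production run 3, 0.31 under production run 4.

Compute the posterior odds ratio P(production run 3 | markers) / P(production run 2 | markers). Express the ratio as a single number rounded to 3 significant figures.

1.44

The normalizing constant cancels in an odds ratio, so compute prior × likelihood for the two hypotheses only:
  production run 3: 0.286 × 0.29 × 0.67 = 0.05557
  production run 2: 0.354 × 0.84 × 0.13 = 0.038657
Odds(production run 3 : production run 2) = 0.05557 / 0.038657 ≈ 1.44.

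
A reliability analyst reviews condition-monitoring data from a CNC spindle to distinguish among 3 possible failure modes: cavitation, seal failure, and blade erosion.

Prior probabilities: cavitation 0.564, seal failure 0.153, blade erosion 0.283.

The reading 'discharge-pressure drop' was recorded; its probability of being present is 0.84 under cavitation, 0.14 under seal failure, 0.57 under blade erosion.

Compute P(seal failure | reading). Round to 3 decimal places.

0.033

By Bayes' rule, the unnormalized weight for each hypothesis is prior × likelihood:
  cavitation: 0.564 × 0.84 = 0.47376
  seal failure: 0.153 × 0.14 = 0.02142
  blade erosion: 0.283 × 0.57 = 0.16131
Normalizing constant Z = 0.47376 + 0.02142 + 0.16131 = 0.65649.
P(seal failure | evidence) = 0.02142 / 0.65649 ≈ 0.033.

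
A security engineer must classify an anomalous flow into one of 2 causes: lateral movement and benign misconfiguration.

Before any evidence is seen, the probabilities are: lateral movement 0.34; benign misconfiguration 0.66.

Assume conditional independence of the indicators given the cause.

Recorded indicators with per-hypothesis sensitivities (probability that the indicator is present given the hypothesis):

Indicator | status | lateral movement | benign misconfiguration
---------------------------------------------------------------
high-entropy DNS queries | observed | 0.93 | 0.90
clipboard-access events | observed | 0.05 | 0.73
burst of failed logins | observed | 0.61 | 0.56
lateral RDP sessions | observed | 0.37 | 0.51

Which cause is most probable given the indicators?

For each hypothesis, the unnormalized posterior weight is prior × product of the indicator likelihoods:
  lateral movement: 0.34 × 0.93 × 0.05 × 0.61 × 0.37 = 0.0035683
  benign misconfiguration: 0.66 × 0.90 × 0.73 × 0.56 × 0.51 = 0.12384
Marginal likelihood of the evidence = 0.12741.
P(lateral movement | evidence) ≈ 0.0035683 / 0.12741 ≈ 0.028
P(benign misconfiguration | evidence) ≈ 0.12384 / 0.12741 ≈ 0.972
The largest is 0.972, so benign misconfiguration is most probable.

benign misconfiguration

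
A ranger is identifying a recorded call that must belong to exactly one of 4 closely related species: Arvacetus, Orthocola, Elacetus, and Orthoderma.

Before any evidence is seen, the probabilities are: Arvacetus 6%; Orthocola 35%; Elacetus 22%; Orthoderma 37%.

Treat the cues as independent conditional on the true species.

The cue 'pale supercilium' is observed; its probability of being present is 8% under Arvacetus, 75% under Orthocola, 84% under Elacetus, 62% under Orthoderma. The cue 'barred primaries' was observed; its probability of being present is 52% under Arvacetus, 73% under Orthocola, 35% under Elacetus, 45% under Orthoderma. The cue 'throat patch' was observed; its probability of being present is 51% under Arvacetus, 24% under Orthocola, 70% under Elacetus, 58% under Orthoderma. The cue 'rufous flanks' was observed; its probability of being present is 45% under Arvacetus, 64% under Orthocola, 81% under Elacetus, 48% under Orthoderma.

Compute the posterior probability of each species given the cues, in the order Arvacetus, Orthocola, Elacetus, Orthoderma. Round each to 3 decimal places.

0.006, 0.308, 0.384, 0.301

For each hypothesis, the unnormalized posterior weight is prior × product of the cue likelihoods:
  Arvacetus: 0.06 × 0.08 × 0.52 × 0.51 × 0.45 = 0.00057283
  Orthocola: 0.35 × 0.75 × 0.73 × 0.24 × 0.64 = 0.029434
  Elacetus: 0.22 × 0.84 × 0.35 × 0.70 × 0.81 = 0.036674
  Orthoderma: 0.37 × 0.62 × 0.45 × 0.58 × 0.48 = 0.028739
Marginal likelihood of the evidence = 0.095419.
P(Arvacetus | evidence) = 0.00057283 / 0.095419 ≈ 0.006
P(Orthocola | evidence) = 0.029434 / 0.095419 ≈ 0.308
P(Elacetus | evidence) = 0.036674 / 0.095419 ≈ 0.384
P(Orthoderma | evidence) = 0.028739 / 0.095419 ≈ 0.301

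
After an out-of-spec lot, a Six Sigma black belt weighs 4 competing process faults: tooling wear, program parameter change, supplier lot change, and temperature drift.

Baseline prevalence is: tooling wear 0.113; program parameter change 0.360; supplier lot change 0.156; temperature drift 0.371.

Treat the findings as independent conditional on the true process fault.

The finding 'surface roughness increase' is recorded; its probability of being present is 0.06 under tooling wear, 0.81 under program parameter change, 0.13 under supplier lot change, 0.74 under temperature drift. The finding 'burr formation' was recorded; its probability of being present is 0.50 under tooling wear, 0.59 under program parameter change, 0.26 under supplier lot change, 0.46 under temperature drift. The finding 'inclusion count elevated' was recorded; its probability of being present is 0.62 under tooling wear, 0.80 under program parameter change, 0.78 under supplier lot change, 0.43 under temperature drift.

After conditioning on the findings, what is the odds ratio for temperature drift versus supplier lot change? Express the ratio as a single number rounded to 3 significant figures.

The normalizing constant cancels in an odds ratio, so compute prior × likelihood for the two hypotheses only:
  temperature drift: 0.371 × 0.74 × 0.46 × 0.43 = 0.054304
  supplier lot change: 0.156 × 0.13 × 0.26 × 0.78 = 0.0041128
Posterior odds = 0.054304 / 0.0041128 ≈ 13.2.

13.2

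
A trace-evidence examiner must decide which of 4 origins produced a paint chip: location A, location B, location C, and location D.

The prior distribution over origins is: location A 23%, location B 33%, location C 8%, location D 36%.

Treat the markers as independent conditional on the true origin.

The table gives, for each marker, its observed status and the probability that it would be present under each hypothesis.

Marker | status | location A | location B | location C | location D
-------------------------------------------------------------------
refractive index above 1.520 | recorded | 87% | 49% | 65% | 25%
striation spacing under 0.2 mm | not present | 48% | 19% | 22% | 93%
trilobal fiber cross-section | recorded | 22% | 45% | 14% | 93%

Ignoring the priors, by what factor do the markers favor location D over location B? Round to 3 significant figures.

Take the product of per-marker likelihoods under each hypothesis (using 1 − P(present | H) for each absent marker), then divide.
  location D: 0.25 × (1 − 0.93) × 0.93 = 0.016275
  location B: 0.49 × (1 − 0.19) × 0.45 = 0.17861
Bayes factor = 0.016275 / 0.17861 ≈ 0.0911

0.0911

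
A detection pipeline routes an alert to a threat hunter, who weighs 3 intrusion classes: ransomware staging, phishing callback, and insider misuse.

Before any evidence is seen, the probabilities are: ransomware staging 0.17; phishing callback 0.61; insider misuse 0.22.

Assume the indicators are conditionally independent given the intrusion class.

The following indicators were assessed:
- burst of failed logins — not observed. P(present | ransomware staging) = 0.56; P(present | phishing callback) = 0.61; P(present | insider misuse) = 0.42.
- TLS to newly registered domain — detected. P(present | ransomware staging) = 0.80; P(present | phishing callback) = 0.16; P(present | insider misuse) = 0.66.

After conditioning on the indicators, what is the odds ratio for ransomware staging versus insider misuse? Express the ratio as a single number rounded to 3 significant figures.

0.711

The normalizing constant cancels in an odds ratio, so compute prior × likelihood for the two hypotheses only (using 1 − P(present | H) for each absent indicator):
  ransomware staging: 0.17 × (1 − 0.56) × 0.80 = 0.05984
  insider misuse: 0.22 × (1 − 0.42) × 0.66 = 0.084216
Posterior odds = 0.05984 / 0.084216 ≈ 0.711.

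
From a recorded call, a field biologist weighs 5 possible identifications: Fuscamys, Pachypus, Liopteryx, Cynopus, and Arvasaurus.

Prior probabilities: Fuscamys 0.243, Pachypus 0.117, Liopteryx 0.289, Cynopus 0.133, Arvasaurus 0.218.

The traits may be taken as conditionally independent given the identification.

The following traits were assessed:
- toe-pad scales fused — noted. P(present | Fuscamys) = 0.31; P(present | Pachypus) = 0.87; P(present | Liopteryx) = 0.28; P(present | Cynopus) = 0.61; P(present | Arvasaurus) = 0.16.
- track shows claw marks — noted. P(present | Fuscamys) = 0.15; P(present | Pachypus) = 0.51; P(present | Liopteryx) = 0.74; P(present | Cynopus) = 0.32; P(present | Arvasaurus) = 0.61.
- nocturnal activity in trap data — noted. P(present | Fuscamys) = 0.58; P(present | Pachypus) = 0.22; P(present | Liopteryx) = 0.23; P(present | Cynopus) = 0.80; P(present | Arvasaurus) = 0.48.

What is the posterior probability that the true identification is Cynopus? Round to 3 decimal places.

0.331

Multiply each prior by the joint likelihood of the trait pattern:
  Fuscamys: 0.243 × 0.31 × 0.15 × 0.58 = 0.0065537
  Pachypus: 0.117 × 0.87 × 0.51 × 0.22 = 0.011421
  Liopteryx: 0.289 × 0.28 × 0.74 × 0.23 = 0.013773
  Cynopus: 0.133 × 0.61 × 0.32 × 0.80 = 0.020769
  Arvasaurus: 0.218 × 0.16 × 0.61 × 0.48 = 0.010213
Marginal likelihood of the evidence = 0.062729.
P(Cynopus | evidence) = 0.020769 / 0.062729 ≈ 0.331.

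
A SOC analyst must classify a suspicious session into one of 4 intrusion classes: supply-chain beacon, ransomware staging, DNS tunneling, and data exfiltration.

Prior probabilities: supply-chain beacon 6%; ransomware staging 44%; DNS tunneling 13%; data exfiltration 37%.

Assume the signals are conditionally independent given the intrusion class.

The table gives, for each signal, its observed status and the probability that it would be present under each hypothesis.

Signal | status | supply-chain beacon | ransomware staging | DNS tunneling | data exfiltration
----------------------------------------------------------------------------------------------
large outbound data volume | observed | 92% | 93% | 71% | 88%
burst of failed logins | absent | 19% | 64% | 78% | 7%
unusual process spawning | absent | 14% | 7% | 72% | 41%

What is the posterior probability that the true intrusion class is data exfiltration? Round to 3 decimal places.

For each hypothesis, the unnormalized posterior weight is prior × product of the signal likelihoods (using 1 − P(present | H) for each absent signal):
  supply-chain beacon: 0.06 × 0.92 × (1 − 0.19) × (1 − 0.14) = 0.038452
  ransomware staging: 0.44 × 0.93 × (1 − 0.64) × (1 − 0.07) = 0.137
  DNS tunneling: 0.13 × 0.71 × (1 − 0.78) × (1 − 0.72) = 0.0056857
  data exfiltration: 0.37 × 0.88 × (1 − 0.07) × (1 − 0.41) = 0.17866
Marginal likelihood of the evidence = 0.35979.
P(data exfiltration | evidence) = 0.17866 / 0.35979 ≈ 0.497.

0.497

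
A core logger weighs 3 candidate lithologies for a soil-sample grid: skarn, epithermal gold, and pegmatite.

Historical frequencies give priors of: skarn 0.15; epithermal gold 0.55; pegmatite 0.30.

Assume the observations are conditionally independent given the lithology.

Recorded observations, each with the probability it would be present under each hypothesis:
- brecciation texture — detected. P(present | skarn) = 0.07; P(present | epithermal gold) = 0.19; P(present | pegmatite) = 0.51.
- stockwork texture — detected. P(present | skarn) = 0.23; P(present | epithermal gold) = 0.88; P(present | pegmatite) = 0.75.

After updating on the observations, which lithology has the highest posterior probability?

For each hypothesis, the unnormalized posterior weight is prior × product of the observation likelihoods:
  skarn: 0.15 × 0.07 × 0.23 = 0.002415
  epithermal gold: 0.55 × 0.19 × 0.88 = 0.09196
  pegmatite: 0.30 × 0.51 × 0.75 = 0.11475
Marginal likelihood of the evidence = 0.20913.
P(skarn | evidence) ≈ 0.002415 / 0.20913 ≈ 0.012
P(epithermal gold | evidence) ≈ 0.09196 / 0.20913 ≈ 0.440
P(pegmatite | evidence) ≈ 0.11475 / 0.20913 ≈ 0.549
The largest is 0.549, so pegmatite is most probable.

pegmatite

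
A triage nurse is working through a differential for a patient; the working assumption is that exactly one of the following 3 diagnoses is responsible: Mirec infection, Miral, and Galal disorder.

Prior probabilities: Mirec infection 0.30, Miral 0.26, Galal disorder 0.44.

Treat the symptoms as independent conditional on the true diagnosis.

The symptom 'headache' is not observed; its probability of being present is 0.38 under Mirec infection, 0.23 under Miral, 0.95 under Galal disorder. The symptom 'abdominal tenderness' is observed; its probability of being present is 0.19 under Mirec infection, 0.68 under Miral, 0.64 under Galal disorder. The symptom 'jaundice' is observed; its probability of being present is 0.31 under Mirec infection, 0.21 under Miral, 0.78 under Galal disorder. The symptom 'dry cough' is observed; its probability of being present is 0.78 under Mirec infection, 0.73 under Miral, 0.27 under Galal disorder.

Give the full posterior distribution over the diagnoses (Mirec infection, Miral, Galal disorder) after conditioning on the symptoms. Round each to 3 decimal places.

Multiply each prior by the joint likelihood of the symptom pattern (using 1 − P(present | H) for each absent symptom):
  Mirec infection: 0.30 × (1 − 0.38) × 0.19 × 0.31 × 0.78 = 0.0085452
  Miral: 0.26 × (1 − 0.23) × 0.68 × 0.21 × 0.73 = 0.02087
  Galal disorder: 0.44 × (1 − 0.95) × 0.64 × 0.78 × 0.27 = 0.0029652
Normalizing constant Z = 0.0085452 + 0.02087 + 0.0029652 = 0.03238.
P(Mirec infection | evidence) = 0.0085452 / 0.03238 ≈ 0.264
P(Miral | evidence) = 0.02087 / 0.03238 ≈ 0.645
P(Galal disorder | evidence) = 0.0029652 / 0.03238 ≈ 0.092

0.264, 0.645, 0.092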